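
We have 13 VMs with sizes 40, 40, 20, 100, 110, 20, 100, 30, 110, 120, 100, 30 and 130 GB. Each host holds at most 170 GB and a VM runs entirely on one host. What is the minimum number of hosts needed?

Total = 130 + 120 + 110 + 110 + 100 + 100 + 100 + 40 + 40 + 30 + 30 + 20 + 20 = 950 GB.
Lower bound: ⌈950/170⌉ = 6 hosts.
Also, 7 VMs each exceed 85 GB, and no two of those can share a host, so at least 7 hosts are needed.
A packing using 7 hosts:
  host 1: 130 + 40 = 170
  host 2: 120 + 40 = 160
  host 3: 110 + 30 + 30 = 170
  host 4: 110 + 20 + 20 = 150
  host 5: 100 = 100
  host 6: 100 = 100
  host 7: 100 = 100
This matches the lower bound, so 7 is optimal.

7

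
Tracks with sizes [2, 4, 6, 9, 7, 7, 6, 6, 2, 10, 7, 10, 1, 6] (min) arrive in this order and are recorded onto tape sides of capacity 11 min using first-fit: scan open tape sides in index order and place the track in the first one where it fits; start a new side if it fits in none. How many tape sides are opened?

11

  2 → side 1 (new)  [load 2/11]
  4 → side 1  [load 6/11]
  6 → side 2 (new)  [load 6/11]
  9 → side 3 (new)  [load 9/11]
  7 → side 4 (new)  [load 7/11]
  7 → side 5 (new)  [load 7/11]
  6 → side 6 (new)  [load 6/11]
  6 → side 7 (new)  [load 6/11]
  2 → side 1  [load 8/11]
  10 → side 8 (new)  [load 10/11]
  7 → side 9 (new)  [load 7/11]
  10 → side 10 (new)  [load 10/11]
  1 → side 1  [load 9/11]
  6 → side 11 (new)  [load 6/11]
11 tape sides opened.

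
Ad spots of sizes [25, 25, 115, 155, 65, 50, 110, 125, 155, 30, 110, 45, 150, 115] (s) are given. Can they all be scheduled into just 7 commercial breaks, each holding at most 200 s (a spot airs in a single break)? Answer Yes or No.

Total = 1275 s; ⌈1275/200⌉ = 7.
8 ad spots each exceed half the capacity and cannot share a break, forcing at least 8 commercial breaks.
At least 8 commercial breaks are required, but only 7 are allowed.

No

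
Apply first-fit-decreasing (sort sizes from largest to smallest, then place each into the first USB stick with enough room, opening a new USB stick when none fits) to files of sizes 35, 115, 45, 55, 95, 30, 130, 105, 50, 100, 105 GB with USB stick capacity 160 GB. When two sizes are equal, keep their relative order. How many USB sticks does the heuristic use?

6

Sorted descending: 130, 115, 105, 105, 100, 95, 55, 50, 45, 35, 30.
  130 → USB stick 1 (new)  [load 130/160]
  115 → USB stick 2 (new)  [load 115/160]
  105 → USB stick 3 (new)  [load 105/160]
  105 → USB stick 4 (new)  [load 105/160]
  100 → USB stick 5 (new)  [load 100/160]
  95 → USB stick 6 (new)  [load 95/160]
  55 → USB stick 3  [load 160/160]
  50 → USB stick 4  [load 155/160]
  45 → USB stick 2  [load 160/160]
  35 → USB stick 5  [load 135/160]
  30 → USB stick 1  [load 160/160]
6 USB sticks opened.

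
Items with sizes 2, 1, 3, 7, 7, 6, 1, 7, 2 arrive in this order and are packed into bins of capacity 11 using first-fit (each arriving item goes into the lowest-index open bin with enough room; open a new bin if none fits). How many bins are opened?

5

  2 → bin 1 (new)  [load 2/11]
  1 → bin 1  [load 3/11]
  3 → bin 1  [load 6/11]
  7 → bin 2 (new)  [load 7/11]
  7 → bin 3 (new)  [load 7/11]
  6 → bin 4 (new)  [load 6/11]
  1 → bin 1  [load 7/11]
  7 → bin 5 (new)  [load 7/11]
  2 → bin 1  [load 9/11]
5 bins opened.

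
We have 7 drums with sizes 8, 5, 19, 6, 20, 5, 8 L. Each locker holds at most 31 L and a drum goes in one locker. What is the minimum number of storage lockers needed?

Total = 20 + 19 + 8 + 8 + 6 + 5 + 5 = 71 L.
Lower bound: ⌈71/31⌉ = 3 storage lockers.
A packing using 3 storage lockers:
  locker 1: 20 + 8 = 28
  locker 2: 19 + 8 = 27
  locker 3: 6 + 5 + 5 = 16
This matches the lower bound, so 3 is optimal.

3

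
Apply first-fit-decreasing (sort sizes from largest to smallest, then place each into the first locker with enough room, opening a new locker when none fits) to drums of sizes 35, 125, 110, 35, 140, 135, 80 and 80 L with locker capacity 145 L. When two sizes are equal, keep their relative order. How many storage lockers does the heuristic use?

6

Sorted descending: 140, 135, 125, 110, 80, 80, 35, 35.
  140 → locker 1 (new)  [load 140/145]
  135 → locker 2 (new)  [load 135/145]
  125 → locker 3 (new)  [load 125/145]
  110 → locker 4 (new)  [load 110/145]
  80 → locker 5 (new)  [load 80/145]
  80 → locker 6 (new)  [load 80/145]
  35 → locker 4  [load 145/145]
  35 → locker 5  [load 115/145]
6 storage lockers opened.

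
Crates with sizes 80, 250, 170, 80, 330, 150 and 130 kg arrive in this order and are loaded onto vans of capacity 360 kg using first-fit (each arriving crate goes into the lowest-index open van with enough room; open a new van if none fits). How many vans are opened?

4

  80 → van 1 (new)  [load 80/360]
  250 → van 1  [load 330/360]
  170 → van 2 (new)  [load 170/360]
  80 → van 2  [load 250/360]
  330 → van 3 (new)  [load 330/360]
  150 → van 4 (new)  [load 150/360]
  130 → van 4  [load 280/360]
4 vans opened.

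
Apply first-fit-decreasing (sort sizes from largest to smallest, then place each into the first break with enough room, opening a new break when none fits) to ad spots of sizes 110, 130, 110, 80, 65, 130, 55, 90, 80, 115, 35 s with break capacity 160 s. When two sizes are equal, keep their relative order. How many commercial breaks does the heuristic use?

Sorted descending: 130, 130, 115, 110, 110, 90, 80, 80, 65, 55, 35.
  130 → break 1 (new)  [load 130/160]
  130 → break 2 (new)  [load 130/160]
  115 → break 3 (new)  [load 115/160]
  110 → break 4 (new)  [load 110/160]
  110 → break 5 (new)  [load 110/160]
  90 → break 6 (new)  [load 90/160]
  80 → break 7 (new)  [load 80/160]
  80 → break 7  [load 160/160]
  65 → break 6  [load 155/160]
  55 → break 8 (new)  [load 55/160]
  35 → break 3  [load 150/160]
8 commercial breaks opened.

8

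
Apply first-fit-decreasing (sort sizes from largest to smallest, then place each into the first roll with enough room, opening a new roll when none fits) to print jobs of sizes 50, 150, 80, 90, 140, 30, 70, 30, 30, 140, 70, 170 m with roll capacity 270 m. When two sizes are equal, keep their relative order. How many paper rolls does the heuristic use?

Sorted descending: 170, 150, 140, 140, 90, 80, 70, 70, 50, 30, 30, 30.
  170 → roll 1 (new)  [load 170/270]
  150 → roll 2 (new)  [load 150/270]
  140 → roll 3 (new)  [load 140/270]
  140 → roll 4 (new)  [load 140/270]
  90 → roll 1  [load 260/270]
  80 → roll 2  [load 230/270]
  70 → roll 3  [load 210/270]
  70 → roll 4  [load 210/270]
  50 → roll 3  [load 260/270]
  30 → roll 2  [load 260/270]
  30 → roll 4  [load 240/270]
  30 → roll 4  [load 270/270]
4 paper rolls opened.

4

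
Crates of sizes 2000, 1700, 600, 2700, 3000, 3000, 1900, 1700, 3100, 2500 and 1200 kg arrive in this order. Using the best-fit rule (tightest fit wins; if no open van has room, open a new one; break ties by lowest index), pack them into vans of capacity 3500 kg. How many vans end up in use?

8

  2000 → van 1 (new)  [load 2000/3500]
  1700 → van 2 (new)  [load 1700/3500]
  600 → van 1  [load 2600/3500]
  2700 → van 3 (new)  [load 2700/3500]
  3000 → van 4 (new)  [load 3000/3500]
  3000 → van 5 (new)  [load 3000/3500]
  1900 → van 6 (new)  [load 1900/3500]
  1700 → van 2  [load 3400/3500]
  3100 → van 7 (new)  [load 3100/3500]
  2500 → van 8 (new)  [load 2500/3500]
  1200 → van 6  [load 3100/3500]
8 vans opened.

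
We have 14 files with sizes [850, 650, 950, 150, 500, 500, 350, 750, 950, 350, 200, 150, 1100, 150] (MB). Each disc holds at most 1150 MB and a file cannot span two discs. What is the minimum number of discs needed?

Total = 1100 + 950 + 950 + 850 + 750 + 650 + 500 + 500 + 350 + 350 + 200 + 150 + 150 + 150 = 7600 MB.
Lower bound: ⌈7600/1150⌉ = 7 discs.
A packing using 7 discs:
  disc 1: 1100 = 1100
  disc 2: 950 + 200 = 1150
  disc 3: 950 + 150 = 1100
  disc 4: 850 + 150 + 150 = 1150
  disc 5: 750 + 350 = 1100
  disc 6: 650 + 500 = 1150
  disc 7: 500 + 350 = 850
This matches the lower bound, so 7 is optimal.

7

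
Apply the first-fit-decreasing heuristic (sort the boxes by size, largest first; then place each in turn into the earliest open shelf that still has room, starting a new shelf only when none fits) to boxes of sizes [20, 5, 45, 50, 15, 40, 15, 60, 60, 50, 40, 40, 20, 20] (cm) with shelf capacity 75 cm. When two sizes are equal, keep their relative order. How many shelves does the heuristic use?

8

Sorted descending: 60, 60, 50, 50, 45, 40, 40, 40, 20, 20, 20, 15, 15, 5.
  60 → shelf 1 (new)  [load 60/75]
  60 → shelf 2 (new)  [load 60/75]
  50 → shelf 3 (new)  [load 50/75]
  50 → shelf 4 (new)  [load 50/75]
  45 → shelf 5 (new)  [load 45/75]
  40 → shelf 6 (new)  [load 40/75]
  40 → shelf 7 (new)  [load 40/75]
  40 → shelf 8 (new)  [load 40/75]
  20 → shelf 3  [load 70/75]
  20 → shelf 4  [load 70/75]
  20 → shelf 5  [load 65/75]
  15 → shelf 1  [load 75/75]
  15 → shelf 2  [load 75/75]
  5 → shelf 3  [load 75/75]
8 shelves opened.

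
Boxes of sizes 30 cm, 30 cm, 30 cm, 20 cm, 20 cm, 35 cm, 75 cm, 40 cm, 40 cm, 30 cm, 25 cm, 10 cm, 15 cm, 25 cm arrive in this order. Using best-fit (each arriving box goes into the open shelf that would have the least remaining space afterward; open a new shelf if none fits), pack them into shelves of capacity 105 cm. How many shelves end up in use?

  30 → shelf 1 (new)  [load 30/105]
  30 → shelf 1  [load 60/105]
  30 → shelf 1  [load 90/105]
  20 → shelf 2 (new)  [load 20/105]
  20 → shelf 2  [load 40/105]
  35 → shelf 2  [load 75/105]
  75 → shelf 3 (new)  [load 75/105]
  40 → shelf 4 (new)  [load 40/105]
  40 → shelf 4  [load 80/105]
  30 → shelf 2  [load 105/105]
  25 → shelf 4  [load 105/105]
  10 → shelf 1  [load 100/105]
  15 → shelf 3  [load 90/105]
  25 → shelf 5 (new)  [load 25/105]
5 shelves opened.

5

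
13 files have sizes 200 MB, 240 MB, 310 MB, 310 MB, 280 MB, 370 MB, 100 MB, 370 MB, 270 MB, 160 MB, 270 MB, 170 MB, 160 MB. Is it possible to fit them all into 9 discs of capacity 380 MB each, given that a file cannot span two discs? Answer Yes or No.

No

Total = 3210 MB; ⌈3210/380⌉ = 9.
The bound of 9 does not rule out 9, but exhaustive search shows no assignment into 9 discs of capacity 380 MB exists — the minimum is 10.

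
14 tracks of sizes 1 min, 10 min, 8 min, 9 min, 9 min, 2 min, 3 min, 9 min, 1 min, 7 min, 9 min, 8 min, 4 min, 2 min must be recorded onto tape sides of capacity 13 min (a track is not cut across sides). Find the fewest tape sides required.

8

Total = 10 + 9 + 9 + 9 + 9 + 8 + 8 + 7 + 4 + 3 + 2 + 2 + 1 + 1 = 82 min.
Lower bound: ⌈82/13⌉ = 7 tape sides.
Also, 8 tracks each exceed 13/2 min, and no two of those can share a side, so at least 8 tape sides are needed.
A packing using 8 tape sides:
  side 1: 10 + 3 = 13
  side 2: 9 + 4 = 13
  side 3: 9 + 2 + 2 = 13
  side 4: 9 + 1 + 1 = 11
  side 5: 9 = 9
  side 6: 8 = 8
  side 7: 8 = 8
  side 8: 7 = 7
This matches the lower bound, so 8 is optimal.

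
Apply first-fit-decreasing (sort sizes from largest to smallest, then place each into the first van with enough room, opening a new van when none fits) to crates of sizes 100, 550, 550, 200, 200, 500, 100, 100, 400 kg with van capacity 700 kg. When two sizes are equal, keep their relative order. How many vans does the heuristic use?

4

Sorted descending: 550, 550, 500, 400, 200, 200, 100, 100, 100.
  550 → van 1 (new)  [load 550/700]
  550 → van 2 (new)  [load 550/700]
  500 → van 3 (new)  [load 500/700]
  400 → van 4 (new)  [load 400/700]
  200 → van 3  [load 700/700]
  200 → van 4  [load 600/700]
  100 → van 1  [load 650/700]
  100 → van 2  [load 650/700]
  100 → van 4  [load 700/700]
4 vans opened.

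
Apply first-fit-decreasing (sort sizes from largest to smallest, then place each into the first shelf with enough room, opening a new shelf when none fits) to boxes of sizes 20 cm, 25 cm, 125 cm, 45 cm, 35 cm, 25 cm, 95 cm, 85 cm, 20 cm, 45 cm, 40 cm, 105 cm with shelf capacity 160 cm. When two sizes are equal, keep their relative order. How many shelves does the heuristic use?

5

Sorted descending: 125, 105, 95, 85, 45, 45, 40, 35, 25, 25, 20, 20.
  125 → shelf 1 (new)  [load 125/160]
  105 → shelf 2 (new)  [load 105/160]
  95 → shelf 3 (new)  [load 95/160]
  85 → shelf 4 (new)  [load 85/160]
  45 → shelf 2  [load 150/160]
  45 → shelf 3  [load 140/160]
  40 → shelf 4  [load 125/160]
  35 → shelf 1  [load 160/160]
  25 → shelf 4  [load 150/160]
  25 → shelf 5 (new)  [load 25/160]
  20 → shelf 3  [load 160/160]
  20 → shelf 5  [load 45/160]
5 shelves opened.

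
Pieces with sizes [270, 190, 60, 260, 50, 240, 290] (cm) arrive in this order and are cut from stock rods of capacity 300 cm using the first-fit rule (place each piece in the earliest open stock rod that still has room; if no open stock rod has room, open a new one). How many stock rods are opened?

  270 → stock rod 1 (new)  [load 270/300]
  190 → stock rod 2 (new)  [load 190/300]
  60 → stock rod 2  [load 250/300]
  260 → stock rod 3 (new)  [load 260/300]
  50 → stock rod 2  [load 300/300]
  240 → stock rod 4 (new)  [load 240/300]
  290 → stock rod 5 (new)  [load 290/300]
5 stock rods opened.

5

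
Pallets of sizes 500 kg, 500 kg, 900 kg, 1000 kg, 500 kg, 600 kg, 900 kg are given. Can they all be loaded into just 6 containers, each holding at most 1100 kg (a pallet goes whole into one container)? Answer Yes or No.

Yes

A valid assignment using 5 containers:
  container 1: 1000 = 1000
  container 2: 900 = 900
  container 3: 900 = 900
  container 4: 600 + 500 = 1100
  container 5: 500 + 500 = 1000
That uses only 5 ≤ 6, so 6 containers are enough.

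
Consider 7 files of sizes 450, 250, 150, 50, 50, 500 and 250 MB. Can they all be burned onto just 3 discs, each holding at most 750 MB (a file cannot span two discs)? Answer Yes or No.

Yes

A valid assignment using 3 discs:
  disc 1: 500 + 250 = 750
  disc 2: 450 + 250 + 50 = 750
  disc 3: 150 + 50 = 200
Every load is within 750 MB, so 3 discs suffice.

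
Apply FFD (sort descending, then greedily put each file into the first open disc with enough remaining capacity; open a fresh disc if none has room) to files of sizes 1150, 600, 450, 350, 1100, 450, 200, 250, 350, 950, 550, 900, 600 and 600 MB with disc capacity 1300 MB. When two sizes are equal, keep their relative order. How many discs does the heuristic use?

7

Sorted descending: 1150, 1100, 950, 900, 600, 600, 600, 550, 450, 450, 350, 350, 250, 200.
  1150 → disc 1 (new)  [load 1150/1300]
  1100 → disc 2 (new)  [load 1100/1300]
  950 → disc 3 (new)  [load 950/1300]
  900 → disc 4 (new)  [load 900/1300]
  600 → disc 5 (new)  [load 600/1300]
  600 → disc 5  [load 1200/1300]
  600 → disc 6 (new)  [load 600/1300]
  550 → disc 6  [load 1150/1300]
  450 → disc 7 (new)  [load 450/1300]
  450 → disc 7  [load 900/1300]
  350 → disc 3  [load 1300/1300]
  350 → disc 4  [load 1250/1300]
  250 → disc 7  [load 1150/1300]
  200 → disc 2  [load 1300/1300]
7 discs opened.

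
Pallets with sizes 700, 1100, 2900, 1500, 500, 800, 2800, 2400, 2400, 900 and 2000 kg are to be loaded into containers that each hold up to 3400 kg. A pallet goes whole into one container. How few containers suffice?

6

Total = 2900 + 2800 + 2400 + 2400 + 2000 + 1500 + 1100 + 900 + 800 + 700 + 500 = 18000 kg.
Lower bound: ⌈18000/3400⌉ = 6 containers.
A packing using 6 containers:
  container 1: 2900 + 500 = 3400
  container 2: 2800 = 2800
  container 3: 2400 + 900 = 3300
  container 4: 2400 + 800 = 3200
  container 5: 2000 + 1100 = 3100
  container 6: 1500 + 700 = 2200
This matches the lower bound, so 6 is optimal.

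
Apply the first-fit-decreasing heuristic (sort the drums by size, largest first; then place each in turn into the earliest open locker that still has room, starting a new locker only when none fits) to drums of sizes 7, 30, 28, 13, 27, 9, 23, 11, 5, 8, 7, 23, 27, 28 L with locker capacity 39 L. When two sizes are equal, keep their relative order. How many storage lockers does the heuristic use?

Sorted descending: 30, 28, 28, 27, 27, 23, 23, 13, 11, 9, 8, 7, 7, 5.
  30 → locker 1 (new)  [load 30/39]
  28 → locker 2 (new)  [load 28/39]
  28 → locker 3 (new)  [load 28/39]
  27 → locker 4 (new)  [load 27/39]
  27 → locker 5 (new)  [load 27/39]
  23 → locker 6 (new)  [load 23/39]
  23 → locker 7 (new)  [load 23/39]
  13 → locker 6  [load 36/39]
  11 → locker 2  [load 39/39]
  9 → locker 1  [load 39/39]
  8 → locker 3  [load 36/39]
  7 → locker 4  [load 34/39]
  7 → locker 5  [load 34/39]
  5 → locker 4  [load 39/39]
7 storage lockers opened.

7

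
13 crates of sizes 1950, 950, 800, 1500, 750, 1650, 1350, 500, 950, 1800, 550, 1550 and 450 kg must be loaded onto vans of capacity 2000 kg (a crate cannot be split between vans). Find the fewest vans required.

Total = 1950 + 1800 + 1650 + 1550 + 1500 + 1350 + 950 + 950 + 800 + 750 + 550 + 500 + 450 = 14750 kg.
Lower bound: ⌈14750/2000⌉ = 8 vans.
A packing using 8 vans:
  van 1: 1950 = 1950
  van 2: 1800 = 1800
  van 3: 1650 = 1650
  van 4: 1550 + 450 = 2000
  van 5: 1500 + 500 = 2000
  van 6: 1350 + 550 = 1900
  van 7: 950 + 950 = 1900
  van 8: 800 + 750 = 1550
This matches the lower bound, so 8 is optimal.

8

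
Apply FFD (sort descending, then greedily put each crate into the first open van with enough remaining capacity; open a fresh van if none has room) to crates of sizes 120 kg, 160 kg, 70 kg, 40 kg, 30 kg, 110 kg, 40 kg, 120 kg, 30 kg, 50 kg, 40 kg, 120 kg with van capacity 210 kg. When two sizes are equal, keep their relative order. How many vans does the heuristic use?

Sorted descending: 160, 120, 120, 120, 110, 70, 50, 40, 40, 40, 30, 30.
  160 → van 1 (new)  [load 160/210]
  120 → van 2 (new)  [load 120/210]
  120 → van 3 (new)  [load 120/210]
  120 → van 4 (new)  [load 120/210]
  110 → van 5 (new)  [load 110/210]
  70 → van 2  [load 190/210]
  50 → van 1  [load 210/210]
  40 → van 3  [load 160/210]
  40 → van 3  [load 200/210]
  40 → van 4  [load 160/210]
  30 → van 4  [load 190/210]
  30 → van 5  [load 140/210]
5 vans opened.

5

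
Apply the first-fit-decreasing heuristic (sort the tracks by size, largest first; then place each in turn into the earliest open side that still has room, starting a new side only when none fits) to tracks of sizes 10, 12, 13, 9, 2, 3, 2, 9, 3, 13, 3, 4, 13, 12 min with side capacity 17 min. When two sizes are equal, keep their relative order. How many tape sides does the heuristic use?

8

Sorted descending: 13, 13, 13, 12, 12, 10, 9, 9, 4, 3, 3, 3, 2, 2.
  13 → side 1 (new)  [load 13/17]
  13 → side 2 (new)  [load 13/17]
  13 → side 3 (new)  [load 13/17]
  12 → side 4 (new)  [load 12/17]
  12 → side 5 (new)  [load 12/17]
  10 → side 6 (new)  [load 10/17]
  9 → side 7 (new)  [load 9/17]
  9 → side 8 (new)  [load 9/17]
  4 → side 1  [load 17/17]
  3 → side 2  [load 16/17]
  3 → side 3  [load 16/17]
  3 → side 4  [load 15/17]
  2 → side 4  [load 17/17]
  2 → side 5  [load 14/17]
8 tape sides opened.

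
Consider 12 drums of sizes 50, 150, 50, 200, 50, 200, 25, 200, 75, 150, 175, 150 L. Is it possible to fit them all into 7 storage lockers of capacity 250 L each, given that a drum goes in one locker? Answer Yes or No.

A valid assignment using 7 storage lockers:
  locker 1: 200 + 50 = 250
  locker 2: 200 + 50 = 250
  locker 3: 200 + 50 = 250
  locker 4: 175 + 75 = 250
  locker 5: 150 + 25 = 175
  locker 6: 150 = 150
  locker 7: 150 = 150
Every load is within 250 L, so 7 storage lockers suffice.

Yes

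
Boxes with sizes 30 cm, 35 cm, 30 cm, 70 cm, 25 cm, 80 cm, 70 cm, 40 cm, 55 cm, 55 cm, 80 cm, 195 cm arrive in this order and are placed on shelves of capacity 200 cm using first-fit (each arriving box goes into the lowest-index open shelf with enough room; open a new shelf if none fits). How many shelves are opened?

4

  30 → shelf 1 (new)  [load 30/200]
  35 → shelf 1  [load 65/200]
  30 → shelf 1  [load 95/200]
  70 → shelf 1  [load 165/200]
  25 → shelf 1  [load 190/200]
  80 → shelf 2 (new)  [load 80/200]
  70 → shelf 2  [load 150/200]
  40 → shelf 2  [load 190/200]
  55 → shelf 3 (new)  [load 55/200]
  55 → shelf 3  [load 110/200]
  80 → shelf 3  [load 190/200]
  195 → shelf 4 (new)  [load 195/200]
4 shelves opened.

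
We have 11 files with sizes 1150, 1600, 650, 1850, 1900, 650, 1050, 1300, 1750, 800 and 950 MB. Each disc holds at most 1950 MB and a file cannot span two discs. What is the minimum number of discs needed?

8

Total = 1900 + 1850 + 1750 + 1600 + 1300 + 1150 + 1050 + 950 + 800 + 650 + 650 = 13650 MB.
Lower bound: ⌈13650/1950⌉ = 7 discs.
A packing using 8 discs:
  disc 1: 1900 = 1900
  disc 2: 1850 = 1850
  disc 3: 1750 = 1750
  disc 4: 1600 = 1600
  disc 5: 1300 + 650 = 1950
  disc 6: 1150 + 800 = 1950
  disc 7: 1050 + 650 = 1700
  disc 8: 950 = 950
No arrangement into 7 discs stays within capacity, so 8 is optimal.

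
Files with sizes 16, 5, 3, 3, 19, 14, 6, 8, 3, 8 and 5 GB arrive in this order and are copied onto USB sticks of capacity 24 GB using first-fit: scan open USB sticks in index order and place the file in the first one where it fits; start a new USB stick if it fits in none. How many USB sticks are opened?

4

  16 → USB stick 1 (new)  [load 16/24]
  5 → USB stick 1  [load 21/24]
  3 → USB stick 1  [load 24/24]
  3 → USB stick 2 (new)  [load 3/24]
  19 → USB stick 2  [load 22/24]
  14 → USB stick 3 (new)  [load 14/24]
  6 → USB stick 3  [load 20/24]
  8 → USB stick 4 (new)  [load 8/24]
  3 → USB stick 3  [load 23/24]
  8 → USB stick 4  [load 16/24]
  5 → USB stick 4  [load 21/24]
4 USB sticks opened.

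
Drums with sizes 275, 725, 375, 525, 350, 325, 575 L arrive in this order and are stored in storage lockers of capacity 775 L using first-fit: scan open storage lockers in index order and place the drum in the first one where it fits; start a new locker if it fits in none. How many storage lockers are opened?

5

  275 → locker 1 (new)  [load 275/775]
  725 → locker 2 (new)  [load 725/775]
  375 → locker 1  [load 650/775]
  525 → locker 3 (new)  [load 525/775]
  350 → locker 4 (new)  [load 350/775]
  325 → locker 4  [load 675/775]
  575 → locker 5 (new)  [load 575/775]
5 storage lockers opened.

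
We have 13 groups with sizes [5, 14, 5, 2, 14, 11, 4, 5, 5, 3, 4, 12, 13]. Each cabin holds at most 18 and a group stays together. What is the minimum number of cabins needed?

Total = 14 + 14 + 13 + 12 + 11 + 5 + 5 + 5 + 5 + 4 + 4 + 3 + 2 = 97.
Lower bound: ⌈97/18⌉ = 6 cabins.
A packing using 6 cabins:
  cabin 1: 14 + 4 = 18
  cabin 2: 14 + 4 = 18
  cabin 3: 13 + 5 = 18
  cabin 4: 12 + 5 = 17
  cabin 5: 11 + 5 + 2 = 18
  cabin 6: 5 + 3 = 8
This matches the lower bound, so 6 is optimal.

6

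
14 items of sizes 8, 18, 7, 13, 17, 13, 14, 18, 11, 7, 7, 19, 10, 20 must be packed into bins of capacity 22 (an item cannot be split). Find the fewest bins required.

Total = 20 + 19 + 18 + 18 + 17 + 14 + 13 + 13 + 11 + 10 + 8 + 7 + 7 + 7 = 182.
Lower bound: ⌈182/22⌉ = 9 bins.
A packing using 10 bins:
  bin 1: 20 = 20
  bin 2: 19 = 19
  bin 3: 18 = 18
  bin 4: 18 = 18
  bin 5: 17 = 17
  bin 6: 14 + 8 = 22
  bin 7: 13 + 7 = 20
  bin 8: 13 + 7 = 20
  bin 9: 11 + 10 = 21
  bin 10: 7 = 7
No arrangement into 9 bins stays within capacity, so 10 is optimal.

10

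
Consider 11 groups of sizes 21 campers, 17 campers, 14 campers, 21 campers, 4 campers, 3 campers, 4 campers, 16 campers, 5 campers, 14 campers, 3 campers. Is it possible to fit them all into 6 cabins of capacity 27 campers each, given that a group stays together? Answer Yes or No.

A valid assignment using 6 cabins:
  cabin 1: 21 + 5 = 26
  cabin 2: 21 + 4 = 25
  cabin 3: 17 + 4 + 3 + 3 = 27
  cabin 4: 16 = 16
  cabin 5: 14 = 14
  cabin 6: 14 = 14
Every load is within 27 campers, so 6 cabins suffice.

Yes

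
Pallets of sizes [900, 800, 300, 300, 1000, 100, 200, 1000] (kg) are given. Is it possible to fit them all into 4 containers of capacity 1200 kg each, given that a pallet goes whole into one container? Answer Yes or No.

Yes

A valid assignment using 4 containers:
  container 1: 1000 + 200 = 1200
  container 2: 1000 + 100 = 1100
  container 3: 900 + 300 = 1200
  container 4: 800 + 300 = 1100
Every load is within 1200 kg, so 4 containers suffice.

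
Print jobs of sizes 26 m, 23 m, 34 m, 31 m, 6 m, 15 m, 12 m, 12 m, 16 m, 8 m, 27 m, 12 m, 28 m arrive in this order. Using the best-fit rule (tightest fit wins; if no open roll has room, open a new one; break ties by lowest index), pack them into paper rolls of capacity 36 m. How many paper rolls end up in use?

  26 → roll 1 (new)  [load 26/36]
  23 → roll 2 (new)  [load 23/36]
  34 → roll 3 (new)  [load 34/36]
  31 → roll 4 (new)  [load 31/36]
  6 → roll 1  [load 32/36]
  15 → roll 5 (new)  [load 15/36]
  12 → roll 2  [load 35/36]
  12 → roll 5  [load 27/36]
  16 → roll 6 (new)  [load 16/36]
  8 → roll 5  [load 35/36]
  27 → roll 7 (new)  [load 27/36]
  12 → roll 6  [load 28/36]
  28 → roll 8 (new)  [load 28/36]
8 paper rolls opened.

8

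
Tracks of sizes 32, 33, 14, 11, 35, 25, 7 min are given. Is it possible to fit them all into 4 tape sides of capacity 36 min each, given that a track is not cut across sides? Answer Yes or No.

No

Total = 157 min; ⌈157/36⌉ = 5.
At least 5 tape sides are required, but only 4 are allowed.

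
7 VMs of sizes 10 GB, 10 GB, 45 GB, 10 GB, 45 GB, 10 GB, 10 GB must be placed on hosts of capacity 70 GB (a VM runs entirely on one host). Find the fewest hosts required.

Total = 45 + 45 + 10 + 10 + 10 + 10 + 10 = 140 GB.
Lower bound: ⌈140/70⌉ = 2 hosts.
A packing using 3 hosts:
  host 1: 45 + 10 + 10 = 65
  host 2: 45 + 10 + 10 = 65
  host 3: 10 = 10
No arrangement into 2 hosts stays within capacity, so 3 is optimal.

3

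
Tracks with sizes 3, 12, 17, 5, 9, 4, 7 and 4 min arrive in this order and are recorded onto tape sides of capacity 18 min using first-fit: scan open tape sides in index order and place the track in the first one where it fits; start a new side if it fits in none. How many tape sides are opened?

4

  3 → side 1 (new)  [load 3/18]
  12 → side 1  [load 15/18]
  17 → side 2 (new)  [load 17/18]
  5 → side 3 (new)  [load 5/18]
  9 → side 3  [load 14/18]
  4 → side 3  [load 18/18]
  7 → side 4 (new)  [load 7/18]
  4 → side 4  [load 11/18]
4 tape sides opened.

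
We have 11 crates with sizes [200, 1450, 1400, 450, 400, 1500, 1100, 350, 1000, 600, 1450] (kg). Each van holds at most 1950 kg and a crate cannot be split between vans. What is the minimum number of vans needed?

6

Total = 1500 + 1450 + 1450 + 1400 + 1100 + 1000 + 600 + 450 + 400 + 350 + 200 = 9900 kg.
Lower bound: ⌈9900/1950⌉ = 6 vans.
A packing using 6 vans:
  van 1: 1500 + 450 = 1950
  van 2: 1450 + 400 = 1850
  van 3: 1450 + 350 = 1800
  van 4: 1400 + 200 = 1600
  van 5: 1100 + 600 = 1700
  van 6: 1000 = 1000
This matches the lower bound, so 6 is optimal.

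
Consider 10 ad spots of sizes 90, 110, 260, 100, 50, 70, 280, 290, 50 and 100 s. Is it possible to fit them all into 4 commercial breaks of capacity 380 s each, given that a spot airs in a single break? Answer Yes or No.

Yes

A valid assignment using 4 commercial breaks:
  break 1: 290 + 90 = 380
  break 2: 280 + 100 = 380
  break 3: 260 + 110 = 370
  break 4: 100 + 70 + 50 + 50 = 270
Every load is within 380 s, so 4 commercial breaks suffice.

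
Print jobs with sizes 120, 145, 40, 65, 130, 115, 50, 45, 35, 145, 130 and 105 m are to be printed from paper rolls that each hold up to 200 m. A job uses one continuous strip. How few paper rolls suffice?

Total = 145 + 145 + 130 + 130 + 120 + 115 + 105 + 65 + 50 + 45 + 40 + 35 = 1125 m.
Lower bound: ⌈1125/200⌉ = 6 paper rolls.
Also, 7 print jobs each exceed 100 m, and no two of those can share a roll, so at least 7 paper rolls are needed.
A packing using 7 paper rolls:
  roll 1: 145 + 50 = 195
  roll 2: 145 + 45 = 190
  roll 3: 130 + 65 = 195
  roll 4: 130 + 40 = 170
  roll 5: 120 + 35 = 155
  roll 6: 115 = 115
  roll 7: 105 = 105
This matches the lower bound, so 7 is optimal.

7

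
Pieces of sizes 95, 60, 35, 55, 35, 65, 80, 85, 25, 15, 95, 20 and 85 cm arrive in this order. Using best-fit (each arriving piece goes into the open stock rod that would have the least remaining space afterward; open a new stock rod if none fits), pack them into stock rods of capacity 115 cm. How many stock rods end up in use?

  95 → stock rod 1 (new)  [load 95/115]
  60 → stock rod 2 (new)  [load 60/115]
  35 → stock rod 2  [load 95/115]
  55 → stock rod 3 (new)  [load 55/115]
  35 → stock rod 3  [load 90/115]
  65 → stock rod 4 (new)  [load 65/115]
  80 → stock rod 5 (new)  [load 80/115]
  85 → stock rod 6 (new)  [load 85/115]
  25 → stock rod 3  [load 115/115]
  15 → stock rod 1  [load 110/115]
  95 → stock rod 7 (new)  [load 95/115]
  20 → stock rod 2  [load 115/115]
  85 → stock rod 8 (new)  [load 85/115]
8 stock rods opened.

8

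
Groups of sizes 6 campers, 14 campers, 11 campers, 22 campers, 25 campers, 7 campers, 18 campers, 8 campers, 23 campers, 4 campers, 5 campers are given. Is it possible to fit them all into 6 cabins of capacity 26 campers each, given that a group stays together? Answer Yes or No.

A valid assignment using 6 cabins:
  cabin 1: 25 = 25
  cabin 2: 23 = 23
  cabin 3: 22 + 4 = 26
  cabin 4: 18 + 8 = 26
  cabin 5: 14 + 11 = 25
  cabin 6: 7 + 6 + 5 = 18
Every load is within 26 campers, so 6 cabins suffice.

Yes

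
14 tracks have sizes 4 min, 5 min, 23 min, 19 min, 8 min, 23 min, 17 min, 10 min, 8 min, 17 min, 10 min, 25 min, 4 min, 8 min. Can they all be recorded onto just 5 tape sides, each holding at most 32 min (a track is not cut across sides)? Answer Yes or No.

No

Total = 181 min; ⌈181/32⌉ = 6.
At least 6 tape sides are required, but only 5 are allowed.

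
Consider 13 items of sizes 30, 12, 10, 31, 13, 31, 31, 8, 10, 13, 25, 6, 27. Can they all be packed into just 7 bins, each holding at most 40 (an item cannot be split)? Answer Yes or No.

Yes

A valid assignment using 7 bins:
  bin 1: 31 + 8 = 39
  bin 2: 31 + 6 = 37
  bin 3: 31 = 31
  bin 4: 30 + 10 = 40
  bin 5: 27 + 13 = 40
  bin 6: 25 + 13 = 38
  bin 7: 12 + 10 = 22
Every load is within 40, so 7 bins suffice.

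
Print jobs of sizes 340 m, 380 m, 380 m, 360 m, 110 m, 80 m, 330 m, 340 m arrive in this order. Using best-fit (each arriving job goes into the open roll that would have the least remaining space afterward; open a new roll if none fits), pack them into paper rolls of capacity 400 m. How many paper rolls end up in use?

  340 → roll 1 (new)  [load 340/400]
  380 → roll 2 (new)  [load 380/400]
  380 → roll 3 (new)  [load 380/400]
  360 → roll 4 (new)  [load 360/400]
  110 → roll 5 (new)  [load 110/400]
  80 → roll 5  [load 190/400]
  330 → roll 6 (new)  [load 330/400]
  340 → roll 7 (new)  [load 340/400]
7 paper rolls opened.

7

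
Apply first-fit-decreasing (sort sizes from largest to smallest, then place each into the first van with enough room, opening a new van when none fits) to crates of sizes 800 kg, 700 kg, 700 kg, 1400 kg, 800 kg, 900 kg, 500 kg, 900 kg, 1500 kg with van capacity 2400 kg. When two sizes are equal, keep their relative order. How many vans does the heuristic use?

Sorted descending: 1500, 1400, 900, 900, 800, 800, 700, 700, 500.
  1500 → van 1 (new)  [load 1500/2400]
  1400 → van 2 (new)  [load 1400/2400]
  900 → van 1  [load 2400/2400]
  900 → van 2  [load 2300/2400]
  800 → van 3 (new)  [load 800/2400]
  800 → van 3  [load 1600/2400]
  700 → van 3  [load 2300/2400]
  700 → van 4 (new)  [load 700/2400]
  500 → van 4  [load 1200/2400]
4 vans opened.

4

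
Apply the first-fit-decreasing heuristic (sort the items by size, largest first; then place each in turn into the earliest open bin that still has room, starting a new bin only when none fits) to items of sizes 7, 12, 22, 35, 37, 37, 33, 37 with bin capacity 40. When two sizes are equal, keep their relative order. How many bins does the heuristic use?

Sorted descending: 37, 37, 37, 35, 33, 22, 12, 7.
  37 → bin 1 (new)  [load 37/40]
  37 → bin 2 (new)  [load 37/40]
  37 → bin 3 (new)  [load 37/40]
  35 → bin 4 (new)  [load 35/40]
  33 → bin 5 (new)  [load 33/40]
  22 → bin 6 (new)  [load 22/40]
  12 → bin 6  [load 34/40]
  7 → bin 5  [load 40/40]
6 bins opened.

6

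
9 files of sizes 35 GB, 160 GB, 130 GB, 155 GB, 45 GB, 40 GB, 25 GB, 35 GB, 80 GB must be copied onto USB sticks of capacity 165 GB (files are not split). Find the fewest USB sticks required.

Total = 160 + 155 + 130 + 80 + 45 + 40 + 35 + 35 + 25 = 705 GB.
Lower bound: ⌈705/165⌉ = 5 USB sticks.
A packing using 5 USB sticks:
  USB stick 1: 160 = 160
  USB stick 2: 155 = 155
  USB stick 3: 130 + 35 = 165
  USB stick 4: 80 + 45 + 40 = 165
  USB stick 5: 35 + 25 = 60
This matches the lower bound, so 5 is optimal.

5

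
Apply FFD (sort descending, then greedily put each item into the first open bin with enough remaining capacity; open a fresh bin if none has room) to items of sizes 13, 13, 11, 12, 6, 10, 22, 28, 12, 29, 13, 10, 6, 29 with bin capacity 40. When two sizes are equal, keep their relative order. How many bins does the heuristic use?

Sorted descending: 29, 29, 28, 22, 13, 13, 13, 12, 12, 11, 10, 10, 6, 6.
  29 → bin 1 (new)  [load 29/40]
  29 → bin 2 (new)  [load 29/40]
  28 → bin 3 (new)  [load 28/40]
  22 → bin 4 (new)  [load 22/40]
  13 → bin 4  [load 35/40]
  13 → bin 5 (new)  [load 13/40]
  13 → bin 5  [load 26/40]
  12 → bin 3  [load 40/40]
  12 → bin 5  [load 38/40]
  11 → bin 1  [load 40/40]
  10 → bin 2  [load 39/40]
  10 → bin 6 (new)  [load 10/40]
  6 → bin 6  [load 16/40]
  6 → bin 6  [load 22/40]
6 bins opened.

6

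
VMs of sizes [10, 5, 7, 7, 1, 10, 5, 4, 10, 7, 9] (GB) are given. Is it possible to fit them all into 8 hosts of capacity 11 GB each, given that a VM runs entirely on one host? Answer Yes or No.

Yes

A valid assignment using 8 hosts:
  host 1: 10 + 1 = 11
  host 2: 10 = 10
  host 3: 10 = 10
  host 4: 9 = 9
  host 5: 7 + 4 = 11
  host 6: 7 = 7
  host 7: 7 = 7
  host 8: 5 + 5 = 10
Every load is within 11 GB, so 8 hosts suffice.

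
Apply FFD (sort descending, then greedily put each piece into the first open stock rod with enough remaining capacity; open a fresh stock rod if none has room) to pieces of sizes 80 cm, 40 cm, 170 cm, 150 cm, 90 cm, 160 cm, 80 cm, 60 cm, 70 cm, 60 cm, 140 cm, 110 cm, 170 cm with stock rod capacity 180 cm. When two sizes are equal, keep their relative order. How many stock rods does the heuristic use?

Sorted descending: 170, 170, 160, 150, 140, 110, 90, 80, 80, 70, 60, 60, 40.
  170 → stock rod 1 (new)  [load 170/180]
  170 → stock rod 2 (new)  [load 170/180]
  160 → stock rod 3 (new)  [load 160/180]
  150 → stock rod 4 (new)  [load 150/180]
  140 → stock rod 5 (new)  [load 140/180]
  110 → stock rod 6 (new)  [load 110/180]
  90 → stock rod 7 (new)  [load 90/180]
  80 → stock rod 7  [load 170/180]
  80 → stock rod 8 (new)  [load 80/180]
  70 → stock rod 6  [load 180/180]
  60 → stock rod 8  [load 140/180]
  60 → stock rod 9 (new)  [load 60/180]
  40 → stock rod 5  [load 180/180]
9 stock rods opened.

9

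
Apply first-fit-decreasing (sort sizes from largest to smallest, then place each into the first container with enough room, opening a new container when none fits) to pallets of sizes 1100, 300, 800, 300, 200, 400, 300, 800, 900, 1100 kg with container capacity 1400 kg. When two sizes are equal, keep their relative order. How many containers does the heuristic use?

Sorted descending: 1100, 1100, 900, 800, 800, 400, 300, 300, 300, 200.
  1100 → container 1 (new)  [load 1100/1400]
  1100 → container 2 (new)  [load 1100/1400]
  900 → container 3 (new)  [load 900/1400]
  800 → container 4 (new)  [load 800/1400]
  800 → container 5 (new)  [load 800/1400]
  400 → container 3  [load 1300/1400]
  300 → container 1  [load 1400/1400]
  300 → container 2  [load 1400/1400]
  300 → container 4  [load 1100/1400]
  200 → container 4  [load 1300/1400]
5 containers opened.

5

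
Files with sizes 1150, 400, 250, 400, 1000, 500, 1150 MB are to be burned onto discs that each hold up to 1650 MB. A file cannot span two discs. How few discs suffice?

3

Total = 1150 + 1150 + 1000 + 500 + 400 + 400 + 250 = 4850 MB.
Lower bound: ⌈4850/1650⌉ = 3 discs.
A packing using 3 discs:
  disc 1: 1150 + 500 = 1650
  disc 2: 1150 + 400 = 1550
  disc 3: 1000 + 400 + 250 = 1650
This matches the lower bound, so 3 is optimal.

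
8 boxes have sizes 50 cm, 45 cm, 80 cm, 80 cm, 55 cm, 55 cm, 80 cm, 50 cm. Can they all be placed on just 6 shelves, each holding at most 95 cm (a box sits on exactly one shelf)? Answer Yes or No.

No

Total = 495 cm; ⌈495/95⌉ = 6.
7 boxes each exceed half the capacity and cannot share a shelf, forcing at least 7 shelves.
At least 7 shelves are required, but only 6 are allowed.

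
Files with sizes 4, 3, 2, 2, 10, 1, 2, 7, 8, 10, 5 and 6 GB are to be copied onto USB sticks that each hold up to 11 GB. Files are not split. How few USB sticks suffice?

6

Total = 10 + 10 + 8 + 7 + 6 + 5 + 4 + 3 + 2 + 2 + 2 + 1 = 60 GB.
Lower bound: ⌈60/11⌉ = 6 USB sticks.
A packing using 6 USB sticks:
  USB stick 1: 10 + 1 = 11
  USB stick 2: 10 = 10
  USB stick 3: 8 + 3 = 11
  USB stick 4: 7 + 4 = 11
  USB stick 5: 6 + 5 = 11
  USB stick 6: 2 + 2 + 2 = 6
This matches the lower bound, so 6 is optimal.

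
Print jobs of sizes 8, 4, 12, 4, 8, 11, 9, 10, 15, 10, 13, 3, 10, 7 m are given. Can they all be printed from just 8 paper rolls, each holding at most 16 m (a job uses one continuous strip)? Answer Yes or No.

Total = 124 m; ⌈124/16⌉ = 8.
The bound of 8 does not rule out 8, but exhaustive search shows no assignment into 8 paper rolls of capacity 16 m exists — the minimum is 9.

No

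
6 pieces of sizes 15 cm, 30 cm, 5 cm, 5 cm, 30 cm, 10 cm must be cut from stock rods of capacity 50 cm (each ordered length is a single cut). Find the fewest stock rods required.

Total = 30 + 30 + 15 + 10 + 5 + 5 = 95 cm.
Lower bound: ⌈95/50⌉ = 2 stock rods.
A packing using 2 stock rods:
  stock rod 1: 30 + 15 + 5 = 50
  stock rod 2: 30 + 10 + 5 = 45
This matches the lower bound, so 2 is optimal.

2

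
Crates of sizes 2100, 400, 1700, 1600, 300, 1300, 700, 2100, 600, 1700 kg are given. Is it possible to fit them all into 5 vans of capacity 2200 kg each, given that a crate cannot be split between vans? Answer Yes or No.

No

Total = 12500 kg; ⌈12500/2200⌉ = 6.
At least 6 vans are required, but only 5 are allowed.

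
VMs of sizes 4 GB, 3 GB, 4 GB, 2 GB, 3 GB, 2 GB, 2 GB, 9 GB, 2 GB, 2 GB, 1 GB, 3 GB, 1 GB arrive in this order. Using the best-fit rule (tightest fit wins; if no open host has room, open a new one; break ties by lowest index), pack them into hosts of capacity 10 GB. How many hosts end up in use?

  4 → host 1 (new)  [load 4/10]
  3 → host 1  [load 7/10]
  4 → host 2 (new)  [load 4/10]
  2 → host 1  [load 9/10]
  3 → host 2  [load 7/10]
  2 → host 2  [load 9/10]
  2 → host 3 (new)  [load 2/10]
  9 → host 4 (new)  [load 9/10]
  2 → host 3  [load 4/10]
  2 → host 3  [load 6/10]
  1 → host 1  [load 10/10]
  3 → host 3  [load 9/10]
  1 → host 2  [load 10/10]
4 hosts opened.

4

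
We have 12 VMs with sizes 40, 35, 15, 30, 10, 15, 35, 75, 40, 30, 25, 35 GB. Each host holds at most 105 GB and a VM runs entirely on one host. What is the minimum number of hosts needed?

4

Total = 75 + 40 + 40 + 35 + 35 + 35 + 30 + 30 + 25 + 15 + 15 + 10 = 385 GB.
Lower bound: ⌈385/105⌉ = 4 hosts.
A packing using 4 hosts:
  host 1: 75 + 30 = 105
  host 2: 40 + 40 + 25 = 105
  host 3: 35 + 35 + 35 = 105
  host 4: 30 + 15 + 15 + 10 = 70
This matches the lower bound, so 4 is optimal.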